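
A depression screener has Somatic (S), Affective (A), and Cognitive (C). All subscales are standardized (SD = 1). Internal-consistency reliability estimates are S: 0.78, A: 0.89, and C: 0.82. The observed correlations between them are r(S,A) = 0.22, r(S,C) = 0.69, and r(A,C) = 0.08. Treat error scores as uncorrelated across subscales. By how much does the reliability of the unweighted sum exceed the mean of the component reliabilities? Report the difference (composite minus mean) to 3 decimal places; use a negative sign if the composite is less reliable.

0.068

Var(sum) = 3 + 1.98 = 4.98; true-score variance = 2.49 + 1.98 = 4.47; composite reliability = 0.8976.
Mean component reliability = 0.8300.
Difference = 0.8976 − 0.8300 = 0.068.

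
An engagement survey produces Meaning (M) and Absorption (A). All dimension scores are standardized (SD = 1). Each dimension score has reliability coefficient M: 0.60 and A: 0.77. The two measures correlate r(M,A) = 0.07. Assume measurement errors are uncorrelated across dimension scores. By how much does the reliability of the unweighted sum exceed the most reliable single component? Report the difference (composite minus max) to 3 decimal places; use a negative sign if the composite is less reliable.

Var(sum) = 2 + 0.14 = 2.14; true-score variance = 1.37 + 0.14 = 1.51; composite reliability = 0.7056.
Max component reliability = 0.7700.
Difference = 0.7056 − 0.7700 = -0.064.

-0.064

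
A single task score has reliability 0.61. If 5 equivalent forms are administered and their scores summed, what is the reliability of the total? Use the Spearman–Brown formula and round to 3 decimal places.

ρ_k = kρ / (1 + (k−1)ρ) = 5·0.61 / (1 + 4·0.61) = 3.050 / 3.440 = 0.887.

0.887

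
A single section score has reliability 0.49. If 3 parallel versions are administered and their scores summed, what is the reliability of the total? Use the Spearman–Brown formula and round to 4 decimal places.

ρ_k = kρ / (1 + (k−1)ρ) = 3·0.49 / (1 + 2·0.49) = 1.470 / 1.980 = 0.7424.

0.7424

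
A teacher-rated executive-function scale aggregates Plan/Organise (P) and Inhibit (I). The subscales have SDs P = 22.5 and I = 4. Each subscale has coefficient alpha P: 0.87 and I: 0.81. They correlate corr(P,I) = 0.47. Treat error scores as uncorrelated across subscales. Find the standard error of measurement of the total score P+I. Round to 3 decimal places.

8.298

Var(total) = 522.25 + 84.6 = 606.85.
True-score variance = 453.397 + 84.6 = 537.997, so reliability = 0.8865.
Error variance = 606.85 − 537.997 = 68.8525; SEM = √68.8525 = 8.298.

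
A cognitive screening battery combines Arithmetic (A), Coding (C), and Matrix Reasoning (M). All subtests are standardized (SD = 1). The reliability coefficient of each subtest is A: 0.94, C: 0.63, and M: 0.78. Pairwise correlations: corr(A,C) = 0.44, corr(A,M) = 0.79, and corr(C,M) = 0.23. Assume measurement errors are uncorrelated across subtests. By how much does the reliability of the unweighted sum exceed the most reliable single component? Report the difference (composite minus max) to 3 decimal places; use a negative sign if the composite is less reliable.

Var(sum) = 3 + 2.92 = 5.92; true-score variance = 2.35 + 2.92 = 5.27; composite reliability = 0.8902.
Max component reliability = 0.9400.
Difference = 0.8902 − 0.9400 = -0.050.

-0.050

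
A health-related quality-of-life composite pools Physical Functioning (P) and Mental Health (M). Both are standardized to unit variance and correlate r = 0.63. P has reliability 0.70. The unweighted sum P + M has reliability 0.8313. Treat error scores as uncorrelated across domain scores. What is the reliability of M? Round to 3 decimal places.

0.750

Var(P+M) = 2 + 2·0.63 = 3.260.
True-score variance = ρ_P + ρ_M + 2·0.63, so 0.8313 = (0.70 + ρ_M + 1.26) / 3.260.
ρ_M = 0.8313·3.260 − 0.70 − 1.26 = 0.750.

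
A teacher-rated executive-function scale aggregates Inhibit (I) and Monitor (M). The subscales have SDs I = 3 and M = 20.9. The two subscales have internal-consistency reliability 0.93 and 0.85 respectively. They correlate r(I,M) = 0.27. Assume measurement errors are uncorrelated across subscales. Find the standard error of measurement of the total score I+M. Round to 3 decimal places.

Var(total) = 445.81 + 33.858 = 479.668.
True-score variance = 379.658 + 33.858 = 413.516, so reliability = 0.8621.
Error variance = 479.668 − 413.516 = 66.1515; SEM = √66.1515 = 8.133.

8.133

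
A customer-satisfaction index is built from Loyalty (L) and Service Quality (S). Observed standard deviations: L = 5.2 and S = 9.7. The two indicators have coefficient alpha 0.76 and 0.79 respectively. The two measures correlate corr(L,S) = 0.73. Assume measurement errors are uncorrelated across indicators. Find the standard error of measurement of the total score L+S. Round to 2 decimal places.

5.12

Var(total) = 121.13 + 73.6424 = 194.772.
True-score variance = 94.8815 + 73.6424 = 168.524, so reliability = 0.8652.
Error variance = 194.772 − 168.524 = 26.2485; SEM = √26.2485 = 5.12.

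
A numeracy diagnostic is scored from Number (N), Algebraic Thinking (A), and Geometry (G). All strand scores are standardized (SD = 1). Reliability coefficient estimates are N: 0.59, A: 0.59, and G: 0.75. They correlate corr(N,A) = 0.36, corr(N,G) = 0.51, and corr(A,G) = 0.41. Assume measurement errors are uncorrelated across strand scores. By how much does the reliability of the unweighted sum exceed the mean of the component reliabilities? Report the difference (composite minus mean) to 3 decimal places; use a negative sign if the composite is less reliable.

Var(sum) = 3 + 2.56 = 5.56; true-score variance = 1.93 + 2.56 = 4.49; composite reliability = 0.8076.
Mean component reliability = 0.6433.
Difference = 0.8076 − 0.6433 = 0.164.

0.164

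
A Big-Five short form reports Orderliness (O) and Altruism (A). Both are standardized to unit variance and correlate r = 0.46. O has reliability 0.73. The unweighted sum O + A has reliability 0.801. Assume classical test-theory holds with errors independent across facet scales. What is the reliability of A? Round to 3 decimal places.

0.689

Var(O+A) = 2 + 2·0.46 = 2.920.
True-score variance = ρ_O + ρ_A + 2·0.46, so 0.801 = (0.73 + ρ_A + 0.92) / 2.920.
ρ_A = 0.801·2.920 − 0.73 − 0.92 = 0.689.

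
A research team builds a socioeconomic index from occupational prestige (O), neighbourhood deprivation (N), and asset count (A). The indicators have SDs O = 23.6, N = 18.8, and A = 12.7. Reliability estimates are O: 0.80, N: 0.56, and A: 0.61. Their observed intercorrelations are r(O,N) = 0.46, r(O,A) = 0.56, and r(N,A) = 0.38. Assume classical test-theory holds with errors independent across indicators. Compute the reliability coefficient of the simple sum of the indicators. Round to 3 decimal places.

Var(O+N+A) = 23.6² + 18.8² + 12.7² + 2·[23.6·18.8·0.46 + 23.6·12.7·0.56 + 18.8·12.7·0.38] = 1071.69 + 925.33 = 1997.02.
With uncorrelated errors the cross-covariances are all true-score covariance, so they carry over unchanged; only the diagonal terms shrink to ρᵢσᵢ².
True-score variance = [23.6²·0.80 + 18.8²·0.56 + 12.7²·0.61] + 925.33 = 741.881 + 925.33 = 1667.21.
Reliability = 1667.21 / 1997.02 = 0.835.

0.835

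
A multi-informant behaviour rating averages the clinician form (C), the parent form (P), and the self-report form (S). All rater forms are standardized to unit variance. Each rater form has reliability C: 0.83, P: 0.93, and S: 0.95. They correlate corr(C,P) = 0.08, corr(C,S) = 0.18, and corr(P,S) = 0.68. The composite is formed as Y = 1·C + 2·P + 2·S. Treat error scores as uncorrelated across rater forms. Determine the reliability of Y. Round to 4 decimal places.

Var(Y) = 1 + 2² + 2² + 2·[2·0.08 + 2·0.18 + 4·0.68] = 9 + 6.48 = 15.48.
Under uncorrelated errors the observed covariances equal the true-score covariances, so only the own-variance terms attenuate.
True-score variance = [0.83 + 2²·0.93 + 2²·0.95] + 6.48 = 8.35 + 6.48 = 14.83.
Reliability = 14.83 / 15.48 = 0.9580.

0.9580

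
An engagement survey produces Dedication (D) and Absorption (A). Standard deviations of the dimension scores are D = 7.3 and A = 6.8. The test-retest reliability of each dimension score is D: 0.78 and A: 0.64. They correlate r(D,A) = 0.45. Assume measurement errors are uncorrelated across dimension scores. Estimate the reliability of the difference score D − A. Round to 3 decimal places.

Var(D−A) = 7.3² + 6.8² − 2·7.3·6.8·0.45 = 99.53 − 44.676 = 54.854.
With uncorrelated errors the cross-covariances are all true-score covariance, so they carry over unchanged; only the diagonal terms shrink to ρᵢσᵢ².
True-score variance = [7.3²·0.78 + 6.8²·0.64] − 44.676 = 71.1598 − 44.676 = 26.4838.
Reliability = 26.4838 / 54.854 = 0.483.

0.483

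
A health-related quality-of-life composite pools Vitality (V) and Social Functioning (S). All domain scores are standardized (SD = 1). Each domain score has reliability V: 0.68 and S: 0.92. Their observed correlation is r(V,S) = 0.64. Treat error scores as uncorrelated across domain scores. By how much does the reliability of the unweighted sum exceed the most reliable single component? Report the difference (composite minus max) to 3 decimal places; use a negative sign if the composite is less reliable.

-0.042

Var(sum) = 2 + 1.28 = 3.28; true-score variance = 1.6 + 1.28 = 2.88; composite reliability = 0.8780.
Max component reliability = 0.9200.
Difference = 0.8780 − 0.9200 = -0.042.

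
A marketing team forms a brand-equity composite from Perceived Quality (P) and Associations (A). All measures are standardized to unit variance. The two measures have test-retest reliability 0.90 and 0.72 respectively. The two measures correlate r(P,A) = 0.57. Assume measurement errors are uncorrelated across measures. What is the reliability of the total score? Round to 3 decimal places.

Var(P+A) = 2 + 2·[0.57] = 2 + 1.14 = 3.14.
With uncorrelated errors the cross-covariances are all true-score covariance, so they carry over unchanged; only the diagonal terms shrink to ρᵢσᵢ².
True-score variance = [0.90 + 0.72] + 1.14 = 1.62 + 1.14 = 2.76.
Reliability = 2.76 / 3.14 = 0.879.

0.879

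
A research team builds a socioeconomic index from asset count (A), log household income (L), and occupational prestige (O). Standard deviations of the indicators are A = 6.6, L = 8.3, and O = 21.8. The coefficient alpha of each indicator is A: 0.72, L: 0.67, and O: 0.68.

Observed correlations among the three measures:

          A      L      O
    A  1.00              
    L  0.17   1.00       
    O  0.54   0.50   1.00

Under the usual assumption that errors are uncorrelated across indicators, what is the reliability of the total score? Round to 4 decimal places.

Var(A+L+O) = 6.6² + 8.3² + 21.8² + 2·[6.6·8.3·0.17 + 6.6·21.8·0.54 + 8.3·21.8·0.50] = 587.69 + 354.956 = 942.646.
With uncorrelated errors the cross-covariances are all true-score covariance, so they carry over unchanged; only the diagonal terms shrink to ρᵢσᵢ².
True-score variance = [6.6²·0.72 + 8.3²·0.67 + 21.8²·0.68] + 354.956 = 400.683 + 354.956 = 755.638.
Reliability = 755.638 / 942.646 = 0.8016.

0.8016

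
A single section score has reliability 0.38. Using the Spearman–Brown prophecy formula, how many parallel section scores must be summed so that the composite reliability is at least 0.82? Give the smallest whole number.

8

k ≥ ρ*(1−ρ₁)/(ρ₁(1−ρ*)) = 0.82·0.62 / (0.38·0.18) = 7.433.
Smallest integer k = 8.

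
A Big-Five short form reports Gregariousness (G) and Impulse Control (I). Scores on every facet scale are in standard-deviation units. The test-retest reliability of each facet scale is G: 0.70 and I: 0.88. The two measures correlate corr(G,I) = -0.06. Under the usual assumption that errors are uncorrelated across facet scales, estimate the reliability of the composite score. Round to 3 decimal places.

Var(G+I) = 2 + 2·[(-0.06)] = 2 − 0.12 = 1.88.
Because errors are independent across components, Cov(Tᵢ,Tⱼ) = Cov(Xᵢ,Xⱼ); the off-diagonal part of the true-score variance is the same as above.
True-score variance = [0.70 + 0.88] − 0.12 = 1.58 − 0.12 = 1.46.
Reliability = 1.46 / 1.88 = 0.777.

0.777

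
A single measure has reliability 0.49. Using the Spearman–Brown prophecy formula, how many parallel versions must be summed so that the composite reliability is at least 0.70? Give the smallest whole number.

3

k ≥ ρ*(1−ρ₁)/(ρ₁(1−ρ*)) = 0.70·0.51 / (0.49·0.30) = 2.429.
Smallest integer k = 3.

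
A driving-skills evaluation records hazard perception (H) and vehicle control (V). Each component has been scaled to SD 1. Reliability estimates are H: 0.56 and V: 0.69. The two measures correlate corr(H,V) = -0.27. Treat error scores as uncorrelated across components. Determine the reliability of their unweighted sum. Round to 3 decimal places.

Var(H+V) = 2 + 2·[(-0.27)] = 2 − 0.54 = 1.46.
Under uncorrelated errors the observed covariances equal the true-score covariances, so only the own-variance terms attenuate.
True-score variance = [0.56 + 0.69] − 0.54 = 1.25 − 0.54 = 0.71.
Reliability = 0.71 / 1.46 = 0.486.

0.486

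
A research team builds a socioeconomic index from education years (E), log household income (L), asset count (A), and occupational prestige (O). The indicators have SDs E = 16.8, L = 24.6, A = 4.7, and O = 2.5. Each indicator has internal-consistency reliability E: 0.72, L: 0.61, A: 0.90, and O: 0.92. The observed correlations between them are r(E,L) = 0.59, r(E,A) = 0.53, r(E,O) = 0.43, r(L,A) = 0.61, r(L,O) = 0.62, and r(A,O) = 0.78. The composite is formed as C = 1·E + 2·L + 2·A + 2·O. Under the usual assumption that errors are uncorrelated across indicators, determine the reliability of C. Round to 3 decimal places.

Var(C) = 16.8² + 2²·24.6² + 2²·4.7² + 2²·2.5² + 2·[2·16.8·24.6·0.59 + 2·16.8·4.7·0.53 + 2·16.8·2.5·0.43 + 4·24.6·4.7·0.61 + 4·24.6·2.5·0.62 + 4·4.7·2.5·0.78] = 2816.24 + 2157.56 = 4973.8.
With uncorrelated errors the cross-covariances are all true-score covariance, so they carry over unchanged; only the diagonal terms shrink to ρᵢσᵢ².
True-score variance = [16.8²·0.72 + 2²·24.6²·0.61 + 2²·4.7²·0.90 + 2²·2.5²·0.92] + 2157.56 = 1782.33 + 2157.56 = 3939.89.
Reliability = 3939.89 / 4973.8 = 0.792.

0.792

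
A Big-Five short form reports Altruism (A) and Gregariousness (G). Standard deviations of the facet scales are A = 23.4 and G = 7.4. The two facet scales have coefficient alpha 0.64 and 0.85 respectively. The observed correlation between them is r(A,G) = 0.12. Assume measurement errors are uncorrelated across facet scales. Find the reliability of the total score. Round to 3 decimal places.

Var(A+G) = 23.4² + 7.4² + 2·[23.4·7.4·0.12] = 602.32 + 41.5584 = 643.878.
With uncorrelated errors the cross-covariances are all true-score covariance, so they carry over unchanged; only the diagonal terms shrink to ρᵢσᵢ².
True-score variance = [23.4²·0.64 + 7.4²·0.85] + 41.5584 = 396.984 + 41.5584 = 438.543.
Reliability = 438.543 / 643.878 = 0.681.

0.681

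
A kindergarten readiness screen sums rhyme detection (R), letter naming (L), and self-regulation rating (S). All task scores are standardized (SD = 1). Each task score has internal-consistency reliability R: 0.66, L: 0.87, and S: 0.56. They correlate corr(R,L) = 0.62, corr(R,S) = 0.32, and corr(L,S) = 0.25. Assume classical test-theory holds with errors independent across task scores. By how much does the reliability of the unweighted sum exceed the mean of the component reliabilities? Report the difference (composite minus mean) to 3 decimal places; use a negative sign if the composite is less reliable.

Var(sum) = 3 + 2.38 = 5.38; true-score variance = 2.09 + 2.38 = 4.47; composite reliability = 0.8309.
Mean component reliability = 0.6967.
Difference = 0.8309 − 0.6967 = 0.134.

0.134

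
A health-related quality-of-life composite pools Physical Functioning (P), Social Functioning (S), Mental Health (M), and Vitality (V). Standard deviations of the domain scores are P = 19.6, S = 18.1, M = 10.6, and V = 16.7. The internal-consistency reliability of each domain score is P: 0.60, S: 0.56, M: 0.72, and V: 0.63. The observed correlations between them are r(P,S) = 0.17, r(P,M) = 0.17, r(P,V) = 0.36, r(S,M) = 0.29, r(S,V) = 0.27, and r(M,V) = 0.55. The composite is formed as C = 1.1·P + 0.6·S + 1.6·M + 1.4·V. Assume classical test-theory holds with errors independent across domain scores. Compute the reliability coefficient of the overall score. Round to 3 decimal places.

Var(C) = 1.1²·19.6² + 0.6²·18.1² + 1.6²·10.6² + 1.4²·16.7² + 2·[0.66·19.6·18.1·0.17 + 1.76·19.6·10.6·0.17 + 1.54·19.6·16.7·0.36 + 0.96·18.1·10.6·0.29 + 0.84·18.1·16.7·0.27 + 2.24·10.6·16.7·0.55] = 1417.04 + 1246.98 = 2664.02.
Under uncorrelated errors the observed covariances equal the true-score covariances, so only the own-variance terms attenuate.
True-score variance = [1.1²·19.6²·0.60 + 0.6²·18.1²·0.56 + 1.6²·10.6²·0.72 + 1.4²·16.7²·0.63] + 1246.98 = 896.422 + 1246.98 = 2143.4.
Reliability = 2143.4 / 2664.02 = 0.805.

0.805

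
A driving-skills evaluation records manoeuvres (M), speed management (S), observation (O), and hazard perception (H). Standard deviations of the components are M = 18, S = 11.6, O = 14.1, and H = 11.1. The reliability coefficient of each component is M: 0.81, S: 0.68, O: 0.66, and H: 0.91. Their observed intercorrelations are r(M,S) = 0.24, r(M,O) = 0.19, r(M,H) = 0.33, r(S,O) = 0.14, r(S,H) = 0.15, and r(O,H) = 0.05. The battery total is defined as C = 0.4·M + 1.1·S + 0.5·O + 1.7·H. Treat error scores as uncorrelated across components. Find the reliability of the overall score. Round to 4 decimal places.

Var(C) = 0.4²·18² + 1.1²·11.6² + 0.5²·14.1² + 1.7²·11.1² + 2·[0.44·18·11.6·0.24 + 0.2·18·14.1·0.19 + 0.68·18·11.1·0.33 + 0.55·11.6·14.1·0.14 + 1.87·11.6·11.1·0.15 + 0.85·14.1·11.1·0.05] = 620.437 + 263.784 = 884.221.
Because errors are independent across components, Cov(Tᵢ,Tⱼ) = Cov(Xᵢ,Xⱼ); the off-diagonal part of the true-score variance is the same as above.
True-score variance = [0.4²·18²·0.81 + 1.1²·11.6²·0.68 + 0.5²·14.1²·0.66 + 1.7²·11.1²·0.91] + 263.784 = 509.54 + 263.784 = 773.324.
Reliability = 773.324 / 884.221 = 0.8746.

0.8746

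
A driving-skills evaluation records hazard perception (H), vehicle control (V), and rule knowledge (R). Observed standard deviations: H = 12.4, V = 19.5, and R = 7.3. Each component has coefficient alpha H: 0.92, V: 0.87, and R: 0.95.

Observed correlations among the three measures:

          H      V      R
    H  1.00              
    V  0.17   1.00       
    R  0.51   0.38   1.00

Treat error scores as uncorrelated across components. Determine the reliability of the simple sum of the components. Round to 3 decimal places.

0.926

Var(H+V+R) = 12.4² + 19.5² + 7.3² + 2·[12.4·19.5·0.17 + 12.4·7.3·0.51 + 19.5·7.3·0.38] = 587.3 + 282.728 = 870.028.
With uncorrelated errors the cross-covariances are all true-score covariance, so they carry over unchanged; only the diagonal terms shrink to ρᵢσᵢ².
True-score variance = [12.4²·0.92 + 19.5²·0.87 + 7.3²·0.95] + 282.728 = 522.902 + 282.728 = 805.631.
Reliability = 805.631 / 870.028 = 0.926.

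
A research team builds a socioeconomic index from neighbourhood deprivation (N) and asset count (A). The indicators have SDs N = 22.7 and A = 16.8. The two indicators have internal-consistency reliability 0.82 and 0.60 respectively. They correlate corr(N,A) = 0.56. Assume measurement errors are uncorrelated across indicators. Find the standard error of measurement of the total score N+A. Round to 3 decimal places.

14.340

Var(total) = 797.53 + 427.123 = 1224.65.
True-score variance = 591.882 + 427.123 = 1019, so reliability = 0.8321.
Error variance = 1224.65 − 1019 = 205.648; SEM = √205.648 = 14.340.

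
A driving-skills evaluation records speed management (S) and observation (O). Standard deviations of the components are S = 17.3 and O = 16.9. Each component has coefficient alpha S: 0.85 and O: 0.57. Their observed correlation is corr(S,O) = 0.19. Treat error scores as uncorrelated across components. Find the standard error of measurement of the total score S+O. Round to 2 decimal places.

12.95

Var(total) = 584.9 + 111.101 = 696.001.
True-score variance = 417.194 + 111.101 = 528.295, so reliability = 0.7590.
Error variance = 696.001 − 528.295 = 167.706; SEM = √167.706 = 12.95.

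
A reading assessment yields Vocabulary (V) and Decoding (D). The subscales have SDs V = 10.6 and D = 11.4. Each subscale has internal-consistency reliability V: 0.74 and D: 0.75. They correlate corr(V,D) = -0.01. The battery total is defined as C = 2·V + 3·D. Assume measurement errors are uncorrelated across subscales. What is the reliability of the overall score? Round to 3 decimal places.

0.745

Var(C) = 2²·10.6² + 3²·11.4² + 2·[6·10.6·11.4·(-0.01)] = 1619.08 − 14.5008 = 1604.58.
Because errors are independent across components, Cov(Tᵢ,Tⱼ) = Cov(Xᵢ,Xⱼ); the off-diagonal part of the true-score variance is the same as above.
True-score variance = [2²·10.6²·0.74 + 3²·11.4²·0.75] − 14.5008 = 1209.82 − 14.5008 = 1195.31.
Reliability = 1195.31 / 1604.58 = 0.745.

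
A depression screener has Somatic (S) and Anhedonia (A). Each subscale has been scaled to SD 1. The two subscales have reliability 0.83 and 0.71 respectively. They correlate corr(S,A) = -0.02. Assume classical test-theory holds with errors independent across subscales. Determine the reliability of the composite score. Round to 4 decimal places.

0.7653

Var(S+A) = 2 + 2·[(-0.02)] = 2 − 0.04 = 1.96.
Because errors are independent across components, Cov(Tᵢ,Tⱼ) = Cov(Xᵢ,Xⱼ); the off-diagonal part of the true-score variance is the same as above.
True-score variance = [0.83 + 0.71] − 0.04 = 1.54 − 0.04 = 1.5.
Reliability = 1.5 / 1.96 = 0.7653.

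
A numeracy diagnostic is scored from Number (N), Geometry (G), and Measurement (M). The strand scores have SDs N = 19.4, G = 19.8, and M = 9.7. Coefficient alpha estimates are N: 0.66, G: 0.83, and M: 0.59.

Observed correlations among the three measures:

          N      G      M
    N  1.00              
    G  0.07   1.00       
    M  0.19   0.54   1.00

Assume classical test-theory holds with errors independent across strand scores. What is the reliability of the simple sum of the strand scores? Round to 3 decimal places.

0.805

Var(N+G+M) = 19.4² + 19.8² + 9.7² + 2·[19.4·19.8·0.07 + 19.4·9.7·0.19 + 19.8·9.7·0.54] = 862.49 + 332.71 = 1195.2.
Because errors are independent across components, Cov(Tᵢ,Tⱼ) = Cov(Xᵢ,Xⱼ); the off-diagonal part of the true-score variance is the same as above.
True-score variance = [19.4²·0.66 + 19.8²·0.83 + 9.7²·0.59] + 332.71 = 629.304 + 332.71 = 962.014.
Reliability = 962.014 / 1195.2 = 0.805.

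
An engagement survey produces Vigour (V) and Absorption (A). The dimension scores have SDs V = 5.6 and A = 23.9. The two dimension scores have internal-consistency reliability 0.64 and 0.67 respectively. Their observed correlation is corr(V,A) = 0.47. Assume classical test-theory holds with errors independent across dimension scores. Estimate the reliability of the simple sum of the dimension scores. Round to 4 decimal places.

0.7257

Var(V+A) = 5.6² + 23.9² + 2·[5.6·23.9·0.47] = 602.57 + 125.81 = 728.38.
Because errors are independent across components, Cov(Tᵢ,Tⱼ) = Cov(Xᵢ,Xⱼ); the off-diagonal part of the true-score variance is the same as above.
True-score variance = [5.6²·0.64 + 23.9²·0.67] + 125.81 = 402.781 + 125.81 = 528.591.
Reliability = 528.591 / 728.38 = 0.7257.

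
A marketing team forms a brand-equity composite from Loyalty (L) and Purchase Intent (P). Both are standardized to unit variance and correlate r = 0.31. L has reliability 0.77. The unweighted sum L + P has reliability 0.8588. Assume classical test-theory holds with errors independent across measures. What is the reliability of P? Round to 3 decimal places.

0.860

Var(L+P) = 2 + 2·0.31 = 2.620.
True-score variance = ρ_L + ρ_P + 2·0.31, so 0.8588 = (0.77 + ρ_P + 0.62) / 2.620.
ρ_P = 0.8588·2.620 − 0.77 − 0.62 = 0.860.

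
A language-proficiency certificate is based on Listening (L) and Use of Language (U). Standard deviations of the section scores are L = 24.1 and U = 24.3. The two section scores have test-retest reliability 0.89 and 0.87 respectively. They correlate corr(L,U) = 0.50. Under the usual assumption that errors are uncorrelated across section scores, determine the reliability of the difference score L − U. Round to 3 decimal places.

Var(L−U) = 24.1² + 24.3² − 2·24.1·24.3·0.50 = 1171.3 − 585.63 = 585.67.
With uncorrelated errors the cross-covariances are all true-score covariance, so they carry over unchanged; only the diagonal terms shrink to ρᵢσᵢ².
True-score variance = [24.1²·0.89 + 24.3²·0.87] − 585.63 = 1030.65 − 585.63 = 445.017.
Reliability = 445.017 / 585.67 = 0.760.

0.760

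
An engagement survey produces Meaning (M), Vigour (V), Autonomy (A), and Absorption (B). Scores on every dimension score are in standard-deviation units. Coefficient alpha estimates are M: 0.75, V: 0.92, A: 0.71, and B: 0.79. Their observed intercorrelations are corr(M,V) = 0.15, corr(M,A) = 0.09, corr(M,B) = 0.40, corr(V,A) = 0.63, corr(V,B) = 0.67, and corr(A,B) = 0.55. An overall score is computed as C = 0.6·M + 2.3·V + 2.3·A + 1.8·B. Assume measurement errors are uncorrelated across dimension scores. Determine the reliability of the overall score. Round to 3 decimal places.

0.916

Var(C) = 0.6² + 2.3² + 2.3² + 1.8² + 2·[1.38·0.15 + 1.38·0.09 + 1.08·0.40 + 5.29·0.63 + 4.14·0.67 + 4.14·0.55] = 14.18 + 18.2934 = 32.4734.
With uncorrelated errors the cross-covariances are all true-score covariance, so they carry over unchanged; only the diagonal terms shrink to ρᵢσᵢ².
True-score variance = [0.6²·0.75 + 2.3²·0.92 + 2.3²·0.71 + 1.8²·0.79] + 18.2934 = 11.4523 + 18.2934 = 29.7457.
Reliability = 29.7457 / 32.4734 = 0.916.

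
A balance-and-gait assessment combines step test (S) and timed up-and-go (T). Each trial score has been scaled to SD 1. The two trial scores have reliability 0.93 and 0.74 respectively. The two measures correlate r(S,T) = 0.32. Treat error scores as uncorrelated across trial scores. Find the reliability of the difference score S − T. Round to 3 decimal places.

Var(S−T) = 1 + 1 − 2·0.32 = 2 − 0.64 = 1.36.
With uncorrelated errors the cross-covariances are all true-score covariance, so they carry over unchanged; only the diagonal terms shrink to ρᵢσᵢ².
True-score variance = [0.93 + 0.74] − 0.64 = 1.67 − 0.64 = 1.03.
Reliability = 1.03 / 1.36 = 0.757.

0.757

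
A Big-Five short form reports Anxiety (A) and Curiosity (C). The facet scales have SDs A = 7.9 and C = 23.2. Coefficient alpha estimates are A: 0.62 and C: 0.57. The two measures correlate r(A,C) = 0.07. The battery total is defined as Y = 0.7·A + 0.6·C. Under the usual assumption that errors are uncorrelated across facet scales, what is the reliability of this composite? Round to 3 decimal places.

0.596

Var(Y) = 0.7²·7.9² + 0.6²·23.2² + 2·[0.42·7.9·23.2·0.07] = 224.347 + 10.7769 = 235.124.
Under uncorrelated errors the observed covariances equal the true-score covariances, so only the own-variance terms attenuate.
True-score variance = [0.7²·7.9²·0.62 + 0.6²·23.2²·0.57] + 10.7769 = 129.407 + 10.7769 = 140.184.
Reliability = 140.184 / 235.124 = 0.596.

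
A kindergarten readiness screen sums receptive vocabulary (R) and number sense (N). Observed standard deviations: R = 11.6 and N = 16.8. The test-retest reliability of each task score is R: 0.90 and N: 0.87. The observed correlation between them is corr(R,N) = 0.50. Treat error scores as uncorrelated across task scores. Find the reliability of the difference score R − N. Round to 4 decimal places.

0.7740

Var(R−N) = 11.6² + 16.8² − 2·11.6·16.8·0.50 = 416.8 − 194.88 = 221.92.
With uncorrelated errors the cross-covariances are all true-score covariance, so they carry over unchanged; only the diagonal terms shrink to ρᵢσᵢ².
True-score variance = [11.6²·0.90 + 16.8²·0.87] − 194.88 = 366.653 − 194.88 = 171.773.
Reliability = 171.773 / 221.92 = 0.7740.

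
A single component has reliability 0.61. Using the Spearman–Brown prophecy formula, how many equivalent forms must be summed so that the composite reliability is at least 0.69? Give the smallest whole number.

k ≥ ρ*(1−ρ₁)/(ρ₁(1−ρ*)) = 0.69·0.39 / (0.61·0.31) = 1.423.
Smallest integer k = 2.

2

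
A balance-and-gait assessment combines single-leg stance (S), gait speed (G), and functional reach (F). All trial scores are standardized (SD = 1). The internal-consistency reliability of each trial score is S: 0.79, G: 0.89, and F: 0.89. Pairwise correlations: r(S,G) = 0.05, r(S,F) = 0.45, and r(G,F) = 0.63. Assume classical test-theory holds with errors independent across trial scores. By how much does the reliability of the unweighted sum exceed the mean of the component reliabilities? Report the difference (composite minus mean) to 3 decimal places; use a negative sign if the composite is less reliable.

Var(sum) = 3 + 2.26 = 5.26; true-score variance = 2.57 + 2.26 = 4.83; composite reliability = 0.9183.
Mean component reliability = 0.8567.
Difference = 0.9183 − 0.8567 = 0.062.

0.062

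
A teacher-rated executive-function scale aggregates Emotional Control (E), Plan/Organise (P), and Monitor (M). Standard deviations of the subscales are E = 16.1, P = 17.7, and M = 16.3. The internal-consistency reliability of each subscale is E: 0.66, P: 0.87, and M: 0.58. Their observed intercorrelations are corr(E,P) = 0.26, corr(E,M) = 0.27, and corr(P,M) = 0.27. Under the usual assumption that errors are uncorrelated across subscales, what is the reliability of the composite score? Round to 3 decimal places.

Var(E+P+M) = 16.1² + 17.7² + 16.3² + 2·[16.1·17.7·0.26 + 16.1·16.3·0.27 + 17.7·16.3·0.27] = 838.19 + 445.692 = 1283.88.
Under uncorrelated errors the observed covariances equal the true-score covariances, so only the own-variance terms attenuate.
True-score variance = [16.1²·0.66 + 17.7²·0.87 + 16.3²·0.58] + 445.692 = 597.741 + 445.692 = 1043.43.
Reliability = 1043.43 / 1283.88 = 0.813.

0.813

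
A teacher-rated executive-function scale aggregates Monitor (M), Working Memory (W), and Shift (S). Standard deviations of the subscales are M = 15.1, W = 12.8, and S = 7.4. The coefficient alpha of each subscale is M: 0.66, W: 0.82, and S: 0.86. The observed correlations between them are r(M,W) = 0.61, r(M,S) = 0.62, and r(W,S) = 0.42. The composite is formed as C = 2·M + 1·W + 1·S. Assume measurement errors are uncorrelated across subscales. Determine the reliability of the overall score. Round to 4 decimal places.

Var(C) = 2²·15.1² + 12.8² + 7.4² + 2·[2·15.1·12.8·0.61 + 2·15.1·7.4·0.62 + 12.8·7.4·0.42] = 1130.64 + 828.283 = 1958.92.
Under uncorrelated errors the observed covariances equal the true-score covariances, so only the own-variance terms attenuate.
True-score variance = [2²·15.1²·0.66 + 12.8²·0.82 + 7.4²·0.86] + 828.283 = 783.389 + 828.283 = 1611.67.
Reliability = 1611.67 / 1958.92 = 0.8227.

0.8227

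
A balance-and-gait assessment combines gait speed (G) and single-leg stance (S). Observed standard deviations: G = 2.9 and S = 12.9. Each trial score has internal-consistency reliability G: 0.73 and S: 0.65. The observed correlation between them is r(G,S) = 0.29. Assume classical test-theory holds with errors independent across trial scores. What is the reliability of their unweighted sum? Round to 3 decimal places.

0.692

Var(G+S) = 2.9² + 12.9² + 2·[2.9·12.9·0.29] = 174.82 + 21.6978 = 196.518.
With uncorrelated errors the cross-covariances are all true-score covariance, so they carry over unchanged; only the diagonal terms shrink to ρᵢσᵢ².
True-score variance = [2.9²·0.73 + 12.9²·0.65] + 21.6978 = 114.306 + 21.6978 = 136.004.
Reliability = 136.004 / 196.518 = 0.692.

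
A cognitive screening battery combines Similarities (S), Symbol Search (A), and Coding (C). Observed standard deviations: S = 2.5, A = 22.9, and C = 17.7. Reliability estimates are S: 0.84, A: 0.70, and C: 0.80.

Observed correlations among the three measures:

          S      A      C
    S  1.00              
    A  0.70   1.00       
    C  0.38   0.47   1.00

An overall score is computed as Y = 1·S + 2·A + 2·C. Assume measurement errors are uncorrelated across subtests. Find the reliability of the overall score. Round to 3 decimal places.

0.828

Var(Y) = 2.5² + 2²·22.9² + 2²·17.7² + 2·[2·2.5·22.9·0.70 + 2·2.5·17.7·0.38 + 4·22.9·17.7·0.47] = 3357.05 + 1751.6 = 5108.65.
Because errors are independent across components, Cov(Tᵢ,Tⱼ) = Cov(Xᵢ,Xⱼ); the off-diagonal part of the true-score variance is the same as above.
True-score variance = [2.5²·0.84 + 2²·22.9²·0.70 + 2²·17.7²·0.80] + 1751.6 = 2476.13 + 1751.6 = 4227.73.
Reliability = 4227.73 / 5108.65 = 0.828.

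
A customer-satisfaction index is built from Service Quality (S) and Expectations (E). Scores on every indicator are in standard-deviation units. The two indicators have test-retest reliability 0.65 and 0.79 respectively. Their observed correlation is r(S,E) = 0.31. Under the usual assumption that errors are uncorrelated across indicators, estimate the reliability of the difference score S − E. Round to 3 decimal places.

Var(S−E) = 1 + 1 − 2·0.31 = 2 − 0.62 = 1.38.
Because errors are independent across components, Cov(Tᵢ,Tⱼ) = Cov(Xᵢ,Xⱼ); the off-diagonal part of the true-score variance is the same as above.
True-score variance = [0.65 + 0.79] − 0.62 = 1.44 − 0.62 = 0.82.
Reliability = 0.82 / 1.38 = 0.594.

0.594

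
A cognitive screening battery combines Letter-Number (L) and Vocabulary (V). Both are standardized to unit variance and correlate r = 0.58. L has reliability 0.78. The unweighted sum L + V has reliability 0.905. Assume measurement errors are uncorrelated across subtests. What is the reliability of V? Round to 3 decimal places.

Var(L+V) = 2 + 2·0.58 = 3.160.
True-score variance = ρ_L + ρ_V + 2·0.58, so 0.905 = (0.78 + ρ_V + 1.16) / 3.160.
ρ_V = 0.905·3.160 − 0.78 − 1.16 = 0.920.

0.920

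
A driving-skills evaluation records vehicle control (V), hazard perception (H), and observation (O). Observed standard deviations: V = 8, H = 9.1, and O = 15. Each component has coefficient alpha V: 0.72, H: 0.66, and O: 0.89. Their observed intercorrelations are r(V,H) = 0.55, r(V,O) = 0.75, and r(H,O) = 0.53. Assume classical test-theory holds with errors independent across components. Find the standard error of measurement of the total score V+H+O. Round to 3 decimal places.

8.416

Var(total) = 371.81 + 404.77 = 776.58.
True-score variance = 300.985 + 404.77 = 705.755, so reliability = 0.9088.
Error variance = 776.58 − 705.755 = 70.8254; SEM = √70.8254 = 8.416.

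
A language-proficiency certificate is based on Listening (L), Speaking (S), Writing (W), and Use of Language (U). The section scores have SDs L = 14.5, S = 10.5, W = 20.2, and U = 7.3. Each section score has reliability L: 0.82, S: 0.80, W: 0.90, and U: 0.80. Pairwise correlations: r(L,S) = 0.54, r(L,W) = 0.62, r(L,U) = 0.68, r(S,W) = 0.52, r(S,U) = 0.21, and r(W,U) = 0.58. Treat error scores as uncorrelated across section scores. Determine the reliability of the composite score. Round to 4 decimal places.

0.9407

Var(L+S+W+U) = 14.5² + 10.5² + 20.2² + 7.3² + 2·[14.5·10.5·0.54 + 14.5·20.2·0.62 + 14.5·7.3·0.68 + 10.5·20.2·0.52 + 10.5·7.3·0.21 + 20.2·7.3·0.58] = 781.83 + 1095.41 = 1877.24.
With uncorrelated errors the cross-covariances are all true-score covariance, so they carry over unchanged; only the diagonal terms shrink to ρᵢσᵢ².
True-score variance = [14.5²·0.82 + 10.5²·0.80 + 20.2²·0.90 + 7.3²·0.80] + 1095.41 = 670.473 + 1095.41 = 1765.89.
Reliability = 1765.89 / 1877.24 = 0.9407.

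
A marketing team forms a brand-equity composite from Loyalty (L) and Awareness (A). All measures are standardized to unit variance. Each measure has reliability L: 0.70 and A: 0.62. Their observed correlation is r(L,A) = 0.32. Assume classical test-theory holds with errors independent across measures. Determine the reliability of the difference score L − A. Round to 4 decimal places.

Var(L−A) = 1 + 1 − 2·0.32 = 2 − 0.64 = 1.36.
With uncorrelated errors the cross-covariances are all true-score covariance, so they carry over unchanged; only the diagonal terms shrink to ρᵢσᵢ².
True-score variance = [0.70 + 0.62] − 0.64 = 1.32 − 0.64 = 0.68.
Reliability = 0.68 / 1.36 = 0.5000.

0.5000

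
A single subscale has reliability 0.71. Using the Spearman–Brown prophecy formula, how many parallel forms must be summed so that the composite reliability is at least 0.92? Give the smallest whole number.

5

k ≥ ρ*(1−ρ₁)/(ρ₁(1−ρ*)) = 0.92·0.29 / (0.71·0.08) = 4.697.
Smallest integer k = 5.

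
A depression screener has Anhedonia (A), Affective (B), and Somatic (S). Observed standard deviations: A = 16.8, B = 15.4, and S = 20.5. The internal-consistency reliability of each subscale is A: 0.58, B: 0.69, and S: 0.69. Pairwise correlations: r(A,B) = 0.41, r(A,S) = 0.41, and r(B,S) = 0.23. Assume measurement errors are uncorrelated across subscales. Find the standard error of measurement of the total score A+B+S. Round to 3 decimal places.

Var(total) = 939.65 + 639.78 = 1579.43.
True-score variance = 617.312 + 639.78 = 1257.09, so reliability = 0.7959.
Error variance = 1579.43 − 1257.09 = 322.338; SEM = √322.338 = 17.954.

17.954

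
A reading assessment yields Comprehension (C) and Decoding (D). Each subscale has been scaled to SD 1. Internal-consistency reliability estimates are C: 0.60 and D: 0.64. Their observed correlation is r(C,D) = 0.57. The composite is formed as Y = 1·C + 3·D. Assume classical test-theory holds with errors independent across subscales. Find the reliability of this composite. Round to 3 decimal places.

Var(Y) = 1 + 3² + 2·[3·0.57] = 10 + 3.42 = 13.42.
Under uncorrelated errors the observed covariances equal the true-score covariances, so only the own-variance terms attenuate.
True-score variance = [0.60 + 3²·0.64] + 3.42 = 6.36 + 3.42 = 9.78.
Reliability = 9.78 / 13.42 = 0.729.

0.729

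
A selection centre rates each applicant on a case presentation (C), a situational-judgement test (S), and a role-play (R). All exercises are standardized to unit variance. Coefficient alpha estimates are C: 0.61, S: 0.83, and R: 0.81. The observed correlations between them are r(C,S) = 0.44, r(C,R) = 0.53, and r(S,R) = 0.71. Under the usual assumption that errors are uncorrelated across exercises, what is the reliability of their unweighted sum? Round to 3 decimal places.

0.882

Var(C+S+R) = 3 + 2·[0.44 + 0.53 + 0.71] = 3 + 3.36 = 6.36.
Under uncorrelated errors the observed covariances equal the true-score covariances, so only the own-variance terms attenuate.
True-score variance = [0.61 + 0.83 + 0.81] + 3.36 = 2.25 + 3.36 = 5.61.
Reliability = 5.61 / 6.36 = 0.882.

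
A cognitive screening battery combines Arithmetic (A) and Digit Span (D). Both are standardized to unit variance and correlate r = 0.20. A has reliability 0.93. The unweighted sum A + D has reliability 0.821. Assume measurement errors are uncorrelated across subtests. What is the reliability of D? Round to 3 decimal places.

0.640

Var(A+D) = 2 + 2·0.20 = 2.400.
True-score variance = ρ_A + ρ_D + 2·0.20, so 0.821 = (0.93 + ρ_D + 0.40) / 2.400.
ρ_D = 0.821·2.400 − 0.93 − 0.40 = 0.640.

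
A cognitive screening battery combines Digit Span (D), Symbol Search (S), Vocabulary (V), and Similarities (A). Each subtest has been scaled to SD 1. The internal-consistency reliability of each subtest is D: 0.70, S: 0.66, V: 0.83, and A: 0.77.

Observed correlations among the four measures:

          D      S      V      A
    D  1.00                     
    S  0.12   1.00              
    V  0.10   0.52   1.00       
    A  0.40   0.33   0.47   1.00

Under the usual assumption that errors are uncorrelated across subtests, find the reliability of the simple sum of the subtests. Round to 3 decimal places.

Var(D+S+V+A) = 4 + 2·[0.12 + 0.10 + 0.40 + 0.52 + 0.33 + 0.47] = 4 + 3.88 = 7.88.
Under uncorrelated errors the observed covariances equal the true-score covariances, so only the own-variance terms attenuate.
True-score variance = [0.70 + 0.66 + 0.83 + 0.77] + 3.88 = 2.96 + 3.88 = 6.84.
Reliability = 6.84 / 7.88 = 0.868.

0.868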